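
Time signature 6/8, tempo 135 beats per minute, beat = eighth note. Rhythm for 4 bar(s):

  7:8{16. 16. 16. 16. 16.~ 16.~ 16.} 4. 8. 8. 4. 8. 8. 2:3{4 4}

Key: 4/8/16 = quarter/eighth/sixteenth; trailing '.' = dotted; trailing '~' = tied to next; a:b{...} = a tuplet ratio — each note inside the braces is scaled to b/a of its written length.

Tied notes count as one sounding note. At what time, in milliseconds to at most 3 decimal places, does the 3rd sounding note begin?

note 3 onset = 12/7b = 761.905ms

1. 0.0ms @ 0 + 380.952ms (6/7)
2. 380.952ms @ 6/7 + 380.952ms (6/7)
3. 761.905ms @ 12/7 + 380.952ms (6/7)
4. 1142.857ms @ 18/7 + 380.952ms (6/7)
5. 1523.81ms @ 24/7 + 1142.857ms (18/7)
6. 2666.667ms @ 6 + 1333.333ms (3)
7. 4000.0ms @ 9 + 666.667ms (3/2)
8. 4666.667ms @ 21/2 + 666.667ms (3/2)
9. 5333.333ms @ 12 + 1333.333ms (3)
10. 6666.667ms @ 15 + 666.667ms (3/2)
11. 7333.333ms @ 33/2 + 666.667ms (3/2)
12. 8000.0ms @ 18 + 1333.333ms (3)
13. 9333.333ms @ 21 + 1333.333ms (3)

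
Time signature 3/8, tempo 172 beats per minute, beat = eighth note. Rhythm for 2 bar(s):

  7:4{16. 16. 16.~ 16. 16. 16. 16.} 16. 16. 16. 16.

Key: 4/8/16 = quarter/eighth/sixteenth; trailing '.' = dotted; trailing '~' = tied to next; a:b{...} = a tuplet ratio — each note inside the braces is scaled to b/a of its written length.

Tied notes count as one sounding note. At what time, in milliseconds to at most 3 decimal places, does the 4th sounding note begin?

1. 0.0ms @ 0 + 149.502ms (3/7)
2. 149.502ms @ 3/7 + 149.502ms (3/7)
3. 299.003ms @ 6/7 + 299.003ms (6/7)
4. 598.007ms @ 12/7 + 149.502ms (3/7)
5. 747.508ms @ 15/7 + 149.502ms (3/7)
6. 897.01ms @ 18/7 + 149.502ms (3/7)
7. 1046.512ms @ 3 + 261.628ms (3/4)
8. 1308.14ms @ 15/4 + 261.628ms (3/4)
9. 1569.767ms @ 9/2 + 261.628ms (3/4)
10. 1831.395ms @ 21/4 + 261.628ms (3/4)

note 4 onset = 12/7b = 598.007ms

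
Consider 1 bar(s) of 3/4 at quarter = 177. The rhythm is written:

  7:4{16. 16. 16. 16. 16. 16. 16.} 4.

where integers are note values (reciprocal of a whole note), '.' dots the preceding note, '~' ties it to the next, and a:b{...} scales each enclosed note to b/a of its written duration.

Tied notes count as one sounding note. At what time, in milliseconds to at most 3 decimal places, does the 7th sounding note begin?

1. 0.0ms @ 0 + 72.639ms (3/14)
2. 72.639ms @ 3/14 + 72.639ms (3/14)
3. 145.278ms @ 3/7 + 72.639ms (3/14)
4. 217.918ms @ 9/14 + 72.639ms (3/14)
5. 290.557ms @ 6/7 + 72.639ms (3/14)
6. 363.196ms @ 15/14 + 72.639ms (3/14)
7. 435.835ms @ 9/7 + 72.639ms (3/14)
8. 508.475ms @ 3/2 + 508.475ms (3/2)

note 7 onset = 9/7b = 435.835ms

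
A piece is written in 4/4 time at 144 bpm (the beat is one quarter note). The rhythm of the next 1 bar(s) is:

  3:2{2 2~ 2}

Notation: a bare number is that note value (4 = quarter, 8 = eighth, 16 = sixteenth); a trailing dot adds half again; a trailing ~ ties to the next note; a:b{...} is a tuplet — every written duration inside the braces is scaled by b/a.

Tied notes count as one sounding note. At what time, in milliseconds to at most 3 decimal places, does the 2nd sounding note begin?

1. 0.0ms @ 0 + 555.556ms (4/3)
2. 555.556ms @ 4/3 + 1111.111ms (8/3)

note 2 onset = 4/3b = 555.556ms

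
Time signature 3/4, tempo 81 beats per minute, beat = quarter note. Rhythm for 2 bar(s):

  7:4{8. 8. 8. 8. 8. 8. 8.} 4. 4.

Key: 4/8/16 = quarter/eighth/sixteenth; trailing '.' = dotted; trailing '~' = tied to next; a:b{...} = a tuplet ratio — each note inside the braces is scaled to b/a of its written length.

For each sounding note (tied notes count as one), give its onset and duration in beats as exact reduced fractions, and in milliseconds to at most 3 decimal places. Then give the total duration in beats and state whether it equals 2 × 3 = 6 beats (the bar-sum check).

1) 0.0ms=0b +317.46ms=3/7b
2) 317.46ms=3/7b +317.46ms=3/7b
3) 634.921ms=6/7b +317.46ms=3/7b
4) 952.381ms=9/7b +317.46ms=3/7b
5) 1269.841ms=12/7b +317.46ms=3/7b
6) 1587.302ms=15/7b +317.46ms=3/7b
7) 1904.762ms=18/7b +317.46ms=3/7b
8) 2222.222ms=3b +1111.111ms=3/2b
9) 3333.333ms=9/2b +1111.111ms=3/2b
Σ=6b of 6 (81bpm 3/4) — PASS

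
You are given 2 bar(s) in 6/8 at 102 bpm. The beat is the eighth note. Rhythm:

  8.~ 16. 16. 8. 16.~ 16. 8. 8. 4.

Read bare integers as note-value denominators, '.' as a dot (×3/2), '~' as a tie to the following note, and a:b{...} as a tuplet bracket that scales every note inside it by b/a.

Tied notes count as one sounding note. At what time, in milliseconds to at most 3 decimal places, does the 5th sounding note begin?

1. 0.0ms @ 0 + 1323.529ms (9/4)
2. 1323.529ms @ 9/4 + 441.176ms (3/4)
3. 1764.706ms @ 3 + 882.353ms (3/2)
4. 2647.059ms @ 9/2 + 882.353ms (3/2)
5. 3529.412ms @ 6 + 882.353ms (3/2)
6. 4411.765ms @ 15/2 + 882.353ms (3/2)
7. 5294.118ms @ 9 + 1764.706ms (3)

note 5 onset = 6b = 3529.412ms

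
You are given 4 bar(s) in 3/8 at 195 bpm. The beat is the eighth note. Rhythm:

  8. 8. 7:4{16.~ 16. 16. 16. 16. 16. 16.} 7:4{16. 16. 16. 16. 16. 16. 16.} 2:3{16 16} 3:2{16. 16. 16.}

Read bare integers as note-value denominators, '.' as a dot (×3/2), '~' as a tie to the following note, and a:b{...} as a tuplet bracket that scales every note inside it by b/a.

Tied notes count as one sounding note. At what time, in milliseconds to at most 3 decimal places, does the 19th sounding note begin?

note 19 onset = 11b = 3384.615ms

1. 0.0ms @ 0 + 461.538ms (3/2)
2. 461.538ms @ 3/2 + 461.538ms (3/2)
3. 923.077ms @ 3 + 263.736ms (6/7)
4. 1186.813ms @ 27/7 + 131.868ms (3/7)
5. 1318.681ms @ 30/7 + 131.868ms (3/7)
6. 1450.549ms @ 33/7 + 131.868ms (3/7)
7. 1582.418ms @ 36/7 + 131.868ms (3/7)
8. 1714.286ms @ 39/7 + 131.868ms (3/7)
9. 1846.154ms @ 6 + 131.868ms (3/7)
10. 1978.022ms @ 45/7 + 131.868ms (3/7)
11. 2109.89ms @ 48/7 + 131.868ms (3/7)
12. 2241.758ms @ 51/7 + 131.868ms (3/7)
13. 2373.626ms @ 54/7 + 131.868ms (3/7)
14. 2505.495ms @ 57/7 + 131.868ms (3/7)
15. 2637.363ms @ 60/7 + 131.868ms (3/7)
16. 2769.231ms @ 9 + 230.769ms (3/4)
17. 3000.0ms @ 39/4 + 230.769ms (3/4)
18. 3230.769ms @ 21/2 + 153.846ms (1/2)
19. 3384.615ms @ 11 + 153.846ms (1/2)
20. 3538.462ms @ 23/2 + 153.846ms (1/2)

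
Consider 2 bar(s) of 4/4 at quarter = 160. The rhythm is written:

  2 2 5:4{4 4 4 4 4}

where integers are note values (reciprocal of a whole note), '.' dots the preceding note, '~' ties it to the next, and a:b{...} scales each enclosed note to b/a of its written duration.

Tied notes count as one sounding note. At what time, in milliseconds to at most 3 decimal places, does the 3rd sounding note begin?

1. 0.0ms @ 0 + 750.0ms (2)
2. 750.0ms @ 2 + 750.0ms (2)
3. 1500.0ms @ 4 + 300.0ms (4/5)
4. 1800.0ms @ 24/5 + 300.0ms (4/5)
5. 2100.0ms @ 28/5 + 300.0ms (4/5)
6. 2400.0ms @ 32/5 + 300.0ms (4/5)
7. 2700.0ms @ 36/5 + 300.0ms (4/5)

note 3 onset = 4b = 1500.0ms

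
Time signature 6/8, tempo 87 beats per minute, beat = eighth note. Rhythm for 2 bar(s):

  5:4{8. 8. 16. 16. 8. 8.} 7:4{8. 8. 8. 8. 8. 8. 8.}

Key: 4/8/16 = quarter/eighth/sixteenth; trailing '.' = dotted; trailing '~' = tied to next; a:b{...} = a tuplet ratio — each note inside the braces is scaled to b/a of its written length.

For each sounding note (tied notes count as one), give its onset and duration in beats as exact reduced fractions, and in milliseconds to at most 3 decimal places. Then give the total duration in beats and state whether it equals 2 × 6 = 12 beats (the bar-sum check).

1) 0.0ms=0b +827.586ms=6/5b
2) 827.586ms=6/5b +827.586ms=6/5b
3) 1655.172ms=12/5b +413.793ms=3/5b
4) 2068.966ms=3b +413.793ms=3/5b
5) 2482.759ms=18/5b +827.586ms=6/5b
6) 3310.345ms=24/5b +827.586ms=6/5b
7) 4137.931ms=6b +591.133ms=6/7b
8) 4729.064ms=48/7b +591.133ms=6/7b
9) 5320.197ms=54/7b +591.133ms=6/7b
10) 5911.33ms=60/7b +591.133ms=6/7b
11) 6502.463ms=66/7b +591.133ms=6/7b
12) 7093.596ms=72/7b +591.133ms=6/7b
13) 7684.729ms=78/7b +591.133ms=6/7b
Σ=12b of 12 (87bpm 6/8) — PASS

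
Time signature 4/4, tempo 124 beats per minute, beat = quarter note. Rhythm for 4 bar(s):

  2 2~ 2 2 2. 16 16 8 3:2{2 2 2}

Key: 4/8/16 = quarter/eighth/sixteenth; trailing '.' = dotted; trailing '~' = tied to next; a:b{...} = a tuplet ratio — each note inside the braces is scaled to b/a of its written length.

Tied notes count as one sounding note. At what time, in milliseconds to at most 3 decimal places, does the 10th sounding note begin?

1. 0.0ms @ 0 + 967.742ms (2)
2. 967.742ms @ 2 + 1935.484ms (4)
3. 2903.226ms @ 6 + 967.742ms (2)
4. 3870.968ms @ 8 + 1451.613ms (3)
5. 5322.581ms @ 11 + 120.968ms (1/4)
6. 5443.548ms @ 45/4 + 120.968ms (1/4)
7. 5564.516ms @ 23/2 + 241.935ms (1/2)
8. 5806.452ms @ 12 + 645.161ms (4/3)
9. 6451.613ms @ 40/3 + 645.161ms (4/3)
10. 7096.774ms @ 44/3 + 645.161ms (4/3)

note 10 onset = 44/3b = 7096.774ms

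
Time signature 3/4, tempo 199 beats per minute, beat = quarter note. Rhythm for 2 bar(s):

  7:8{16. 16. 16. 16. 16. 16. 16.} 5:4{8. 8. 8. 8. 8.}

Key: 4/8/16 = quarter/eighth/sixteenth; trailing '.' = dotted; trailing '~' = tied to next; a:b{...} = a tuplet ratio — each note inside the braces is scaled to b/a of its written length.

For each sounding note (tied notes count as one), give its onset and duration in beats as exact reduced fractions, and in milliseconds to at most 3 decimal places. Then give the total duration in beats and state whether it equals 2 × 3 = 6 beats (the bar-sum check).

1) 0.0ms=0b +129.218ms=3/7b
2) 129.218ms=3/7b +129.218ms=3/7b
3) 258.435ms=6/7b +129.218ms=3/7b
4) 387.653ms=9/7b +129.218ms=3/7b
5) 516.87ms=12/7b +129.218ms=3/7b
6) 646.088ms=15/7b +129.218ms=3/7b
7) 775.305ms=18/7b +129.218ms=3/7b
8) 904.523ms=3b +180.905ms=3/5b
9) 1085.427ms=18/5b +180.905ms=3/5b
10) 1266.332ms=21/5b +180.905ms=3/5b
11) 1447.236ms=24/5b +180.905ms=3/5b
12) 1628.141ms=27/5b +180.905ms=3/5b
Σ=6b of 6 (199bpm 3/4) — PASS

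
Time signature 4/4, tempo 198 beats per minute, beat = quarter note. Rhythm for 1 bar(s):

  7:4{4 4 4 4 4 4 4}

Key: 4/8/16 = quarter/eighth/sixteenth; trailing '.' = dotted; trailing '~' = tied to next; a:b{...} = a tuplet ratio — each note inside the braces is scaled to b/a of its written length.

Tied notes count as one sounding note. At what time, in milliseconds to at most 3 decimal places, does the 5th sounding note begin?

note 5 onset = 16/7b = 692.641ms

1. 0.0ms @ 0 + 173.16ms (4/7)
2. 173.16ms @ 4/7 + 173.16ms (4/7)
3. 346.32ms @ 8/7 + 173.16ms (4/7)
4. 519.481ms @ 12/7 + 173.16ms (4/7)
5. 692.641ms @ 16/7 + 173.16ms (4/7)
6. 865.801ms @ 20/7 + 173.16ms (4/7)
7. 1038.961ms @ 24/7 + 173.16ms (4/7)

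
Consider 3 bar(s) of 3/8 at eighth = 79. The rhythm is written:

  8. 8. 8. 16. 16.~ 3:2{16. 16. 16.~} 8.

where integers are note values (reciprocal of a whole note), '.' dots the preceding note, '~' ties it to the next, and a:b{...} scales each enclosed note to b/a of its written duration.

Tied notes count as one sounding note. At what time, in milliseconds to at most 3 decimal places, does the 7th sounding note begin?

1. 0.0ms @ 0 + 1139.241ms (3/2)
2. 1139.241ms @ 3/2 + 1139.241ms (3/2)
3. 2278.481ms @ 3 + 1139.241ms (3/2)
4. 3417.722ms @ 9/2 + 569.62ms (3/4)
5. 3987.342ms @ 21/4 + 949.367ms (5/4)
6. 4936.709ms @ 13/2 + 379.747ms (1/2)
7. 5316.456ms @ 7 + 1518.987ms (2)

note 7 onset = 7b = 5316.456ms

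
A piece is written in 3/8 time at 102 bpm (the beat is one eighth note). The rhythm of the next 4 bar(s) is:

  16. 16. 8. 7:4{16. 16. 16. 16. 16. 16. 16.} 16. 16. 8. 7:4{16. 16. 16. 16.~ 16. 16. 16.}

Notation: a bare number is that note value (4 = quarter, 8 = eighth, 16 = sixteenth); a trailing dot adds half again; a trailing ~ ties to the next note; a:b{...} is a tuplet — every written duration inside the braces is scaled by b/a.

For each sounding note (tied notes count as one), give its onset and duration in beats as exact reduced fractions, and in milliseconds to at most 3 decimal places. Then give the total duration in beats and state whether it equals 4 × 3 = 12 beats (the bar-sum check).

1) 0.0ms=0b +441.176ms=3/4b
2) 441.176ms=3/4b +441.176ms=3/4b
3) 882.353ms=3/2b +882.353ms=3/2b
4) 1764.706ms=3b +252.101ms=3/7b
5) 2016.807ms=24/7b +252.101ms=3/7b
6) 2268.908ms=27/7b +252.101ms=3/7b
7) 2521.008ms=30/7b +252.101ms=3/7b
8) 2773.109ms=33/7b +252.101ms=3/7b
9) 3025.21ms=36/7b +252.101ms=3/7b
10) 3277.311ms=39/7b +252.101ms=3/7b
11) 3529.412ms=6b +441.176ms=3/4b
12) 3970.588ms=27/4b +441.176ms=3/4b
13) 4411.765ms=15/2b +882.353ms=3/2b
14) 5294.118ms=9b +252.101ms=3/7b
15) 5546.218ms=66/7b +252.101ms=3/7b
16) 5798.319ms=69/7b +252.101ms=3/7b
17) 6050.42ms=72/7b +504.202ms=6/7b
18) 6554.622ms=78/7b +252.101ms=3/7b
19) 6806.723ms=81/7b +252.101ms=3/7b
Σ=12b of 12 (102bpm 3/8) — PASS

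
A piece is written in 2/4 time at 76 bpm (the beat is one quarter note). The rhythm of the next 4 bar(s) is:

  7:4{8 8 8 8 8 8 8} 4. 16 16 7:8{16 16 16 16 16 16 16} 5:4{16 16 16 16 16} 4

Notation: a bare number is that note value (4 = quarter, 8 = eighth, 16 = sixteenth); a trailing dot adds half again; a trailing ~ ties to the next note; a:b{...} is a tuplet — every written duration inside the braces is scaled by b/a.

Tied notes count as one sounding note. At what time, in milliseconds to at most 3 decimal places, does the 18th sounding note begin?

1. 0.0ms @ 0 + 225.564ms (2/7)
2. 225.564ms @ 2/7 + 225.564ms (2/7)
3. 451.128ms @ 4/7 + 225.564ms (2/7)
4. 676.692ms @ 6/7 + 225.564ms (2/7)
5. 902.256ms @ 8/7 + 225.564ms (2/7)
6. 1127.82ms @ 10/7 + 225.564ms (2/7)
7. 1353.383ms @ 12/7 + 225.564ms (2/7)
8. 1578.947ms @ 2 + 1184.211ms (3/2)
9. 2763.158ms @ 7/2 + 197.368ms (1/4)
10. 2960.526ms @ 15/4 + 197.368ms (1/4)
11. 3157.895ms @ 4 + 225.564ms (2/7)
12. 3383.459ms @ 30/7 + 225.564ms (2/7)
13. 3609.023ms @ 32/7 + 225.564ms (2/7)
14. 3834.586ms @ 34/7 + 225.564ms (2/7)
15. 4060.15ms @ 36/7 + 225.564ms (2/7)
16. 4285.714ms @ 38/7 + 225.564ms (2/7)
17. 4511.278ms @ 40/7 + 225.564ms (2/7)
18. 4736.842ms @ 6 + 157.895ms (1/5)
19. 4894.737ms @ 31/5 + 157.895ms (1/5)
20. 5052.632ms @ 32/5 + 157.895ms (1/5)
21. 5210.526ms @ 33/5 + 157.895ms (1/5)
22. 5368.421ms @ 34/5 + 157.895ms (1/5)
23. 5526.316ms @ 7 + 789.474ms (1)

note 18 onset = 6b = 4736.842ms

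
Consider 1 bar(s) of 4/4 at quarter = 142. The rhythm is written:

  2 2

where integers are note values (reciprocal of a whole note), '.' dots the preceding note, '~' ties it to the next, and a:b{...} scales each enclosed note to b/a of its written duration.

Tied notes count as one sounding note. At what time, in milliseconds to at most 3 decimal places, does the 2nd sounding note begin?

1. 0.0ms @ 0 + 845.07ms (2)
2. 845.07ms @ 2 + 845.07ms (2)

note 2 onset = 2b = 845.07ms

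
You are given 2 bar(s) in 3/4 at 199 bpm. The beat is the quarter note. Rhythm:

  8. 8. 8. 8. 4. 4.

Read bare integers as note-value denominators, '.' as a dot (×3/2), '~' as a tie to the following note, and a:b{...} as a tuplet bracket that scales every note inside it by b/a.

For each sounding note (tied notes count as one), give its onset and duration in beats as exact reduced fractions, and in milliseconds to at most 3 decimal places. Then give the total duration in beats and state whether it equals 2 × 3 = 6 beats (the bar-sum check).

1) 0.0ms=0b +226.131ms=3/4b
2) 226.131ms=3/4b +226.131ms=3/4b
3) 452.261ms=3/2b +226.131ms=3/4b
4) 678.392ms=9/4b +226.131ms=3/4b
5) 904.523ms=3b +452.261ms=3/2b
6) 1356.784ms=9/2b +452.261ms=3/2b
Σ=6b of 6 (199bpm 3/4) — PASS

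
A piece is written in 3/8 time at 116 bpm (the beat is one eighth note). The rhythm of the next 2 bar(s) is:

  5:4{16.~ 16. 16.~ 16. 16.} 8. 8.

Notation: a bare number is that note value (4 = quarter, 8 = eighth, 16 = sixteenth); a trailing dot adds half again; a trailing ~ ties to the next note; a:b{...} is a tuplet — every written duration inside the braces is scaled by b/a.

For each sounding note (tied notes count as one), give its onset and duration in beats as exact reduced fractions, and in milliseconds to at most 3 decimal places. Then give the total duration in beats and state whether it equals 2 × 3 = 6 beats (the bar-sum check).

1) 0.0ms=0b +620.69ms=6/5b
2) 620.69ms=6/5b +620.69ms=6/5b
3) 1241.379ms=12/5b +310.345ms=3/5b
4) 1551.724ms=3b +775.862ms=3/2b
5) 2327.586ms=9/2b +775.862ms=3/2b
Σ=6b of 6 (116bpm 3/8) — PASS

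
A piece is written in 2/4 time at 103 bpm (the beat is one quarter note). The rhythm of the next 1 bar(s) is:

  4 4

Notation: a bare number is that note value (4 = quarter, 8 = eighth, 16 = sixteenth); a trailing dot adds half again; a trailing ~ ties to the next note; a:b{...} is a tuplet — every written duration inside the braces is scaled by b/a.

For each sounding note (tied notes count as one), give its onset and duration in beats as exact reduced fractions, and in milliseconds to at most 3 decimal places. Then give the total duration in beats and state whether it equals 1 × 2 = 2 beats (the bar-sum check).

1) 0.0ms=0b +582.524ms=1b
2) 582.524ms=1b +582.524ms=1b
Σ=2b of 2 (103bpm 2/4) — PASS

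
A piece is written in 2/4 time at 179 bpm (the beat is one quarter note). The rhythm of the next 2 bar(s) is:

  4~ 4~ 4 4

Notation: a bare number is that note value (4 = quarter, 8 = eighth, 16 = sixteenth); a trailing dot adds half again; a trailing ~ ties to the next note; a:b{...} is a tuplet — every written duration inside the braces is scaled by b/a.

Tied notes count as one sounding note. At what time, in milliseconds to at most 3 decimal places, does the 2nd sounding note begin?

1. 0.0ms @ 0 + 1005.587ms (3)
2. 1005.587ms @ 3 + 335.196ms (1)

note 2 onset = 3b = 1005.587ms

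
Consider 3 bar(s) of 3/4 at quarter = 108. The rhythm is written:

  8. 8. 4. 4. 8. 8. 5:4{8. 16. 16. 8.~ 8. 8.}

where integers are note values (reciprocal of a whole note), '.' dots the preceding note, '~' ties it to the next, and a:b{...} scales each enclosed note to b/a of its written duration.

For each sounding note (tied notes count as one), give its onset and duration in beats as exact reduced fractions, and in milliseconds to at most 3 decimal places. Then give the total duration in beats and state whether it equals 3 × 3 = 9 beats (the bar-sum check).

1) 0.0ms=0b +416.667ms=3/4b
2) 416.667ms=3/4b +416.667ms=3/4b
3) 833.333ms=3/2b +833.333ms=3/2b
4) 1666.667ms=3b +833.333ms=3/2b
5) 2500.0ms=9/2b +416.667ms=3/4b
6) 2916.667ms=21/4b +416.667ms=3/4b
7) 3333.333ms=6b +333.333ms=3/5b
8) 3666.667ms=33/5b +166.667ms=3/10b
9) 3833.333ms=69/10b +166.667ms=3/10b
10) 4000.0ms=36/5b +666.667ms=6/5b
11) 4666.667ms=42/5b +333.333ms=3/5b
Σ=9b of 9 (108bpm 3/4) — PASS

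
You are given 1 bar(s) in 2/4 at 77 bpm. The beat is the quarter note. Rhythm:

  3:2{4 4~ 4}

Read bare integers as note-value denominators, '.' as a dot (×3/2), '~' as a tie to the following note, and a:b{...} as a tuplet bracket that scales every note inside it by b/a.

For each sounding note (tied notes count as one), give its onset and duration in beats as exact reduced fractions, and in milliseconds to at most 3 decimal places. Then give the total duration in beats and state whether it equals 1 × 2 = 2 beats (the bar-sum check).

1) 0.0ms=0b +519.481ms=2/3b
2) 519.481ms=2/3b +1038.961ms=4/3b
Σ=2b of 2 (77bpm 2/4) — PASS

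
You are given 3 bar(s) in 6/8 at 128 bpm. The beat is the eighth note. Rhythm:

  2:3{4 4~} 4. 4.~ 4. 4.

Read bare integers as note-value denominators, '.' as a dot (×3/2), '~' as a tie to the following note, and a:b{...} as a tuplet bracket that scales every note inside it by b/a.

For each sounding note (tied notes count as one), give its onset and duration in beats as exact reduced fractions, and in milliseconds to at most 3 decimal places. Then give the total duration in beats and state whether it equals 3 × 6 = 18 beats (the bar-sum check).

1) 0.0ms=0b +1406.25ms=3b
2) 1406.25ms=3b +2812.5ms=6b
3) 4218.75ms=9b +2812.5ms=6b
4) 7031.25ms=15b +1406.25ms=3b
Σ=18b of 18 (128bpm 6/8) — PASS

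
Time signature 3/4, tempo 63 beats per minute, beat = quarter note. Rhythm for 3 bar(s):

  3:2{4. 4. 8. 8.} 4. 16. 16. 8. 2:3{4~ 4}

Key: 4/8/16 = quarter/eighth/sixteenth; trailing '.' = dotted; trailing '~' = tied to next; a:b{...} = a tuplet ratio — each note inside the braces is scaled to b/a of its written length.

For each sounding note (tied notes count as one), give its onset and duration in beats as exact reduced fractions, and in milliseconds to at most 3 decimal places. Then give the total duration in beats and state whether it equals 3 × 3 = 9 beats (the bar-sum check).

1) 0.0ms=0b +952.381ms=1b
2) 952.381ms=1b +952.381ms=1b
3) 1904.762ms=2b +476.19ms=1/2b
4) 2380.952ms=5/2b +476.19ms=1/2b
5) 2857.143ms=3b +1428.571ms=3/2b
6) 4285.714ms=9/2b +357.143ms=3/8b
7) 4642.857ms=39/8b +357.143ms=3/8b
8) 5000.0ms=21/4b +714.286ms=3/4b
9) 5714.286ms=6b +2857.143ms=3b
Σ=9b of 9 (63bpm 3/4) — PASS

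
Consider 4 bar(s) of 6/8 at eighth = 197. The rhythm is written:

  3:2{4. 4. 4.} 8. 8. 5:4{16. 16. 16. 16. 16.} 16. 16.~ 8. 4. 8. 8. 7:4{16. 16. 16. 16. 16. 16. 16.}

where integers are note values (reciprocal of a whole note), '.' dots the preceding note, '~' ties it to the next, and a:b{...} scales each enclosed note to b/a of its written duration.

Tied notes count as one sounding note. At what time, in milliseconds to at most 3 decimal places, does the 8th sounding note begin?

note 8 onset = 51/5b = 3106.599ms

1. 0.0ms @ 0 + 609.137ms (2)
2. 609.137ms @ 2 + 609.137ms (2)
3. 1218.274ms @ 4 + 609.137ms (2)
4. 1827.411ms @ 6 + 456.853ms (3/2)
5. 2284.264ms @ 15/2 + 456.853ms (3/2)
6. 2741.117ms @ 9 + 182.741ms (3/5)
7. 2923.858ms @ 48/5 + 182.741ms (3/5)
8. 3106.599ms @ 51/5 + 182.741ms (3/5)
9. 3289.34ms @ 54/5 + 182.741ms (3/5)
10. 3472.081ms @ 57/5 + 182.741ms (3/5)
11. 3654.822ms @ 12 + 228.426ms (3/4)
12. 3883.249ms @ 51/4 + 685.279ms (9/4)
13. 4568.528ms @ 15 + 913.706ms (3)
14. 5482.234ms @ 18 + 456.853ms (3/2)
15. 5939.086ms @ 39/2 + 456.853ms (3/2)
16. 6395.939ms @ 21 + 130.529ms (3/7)
17. 6526.468ms @ 150/7 + 130.529ms (3/7)
18. 6656.998ms @ 153/7 + 130.529ms (3/7)
19. 6787.527ms @ 156/7 + 130.529ms (3/7)
20. 6918.057ms @ 159/7 + 130.529ms (3/7)
21. 7048.586ms @ 162/7 + 130.529ms (3/7)
22. 7179.115ms @ 165/7 + 130.529ms (3/7)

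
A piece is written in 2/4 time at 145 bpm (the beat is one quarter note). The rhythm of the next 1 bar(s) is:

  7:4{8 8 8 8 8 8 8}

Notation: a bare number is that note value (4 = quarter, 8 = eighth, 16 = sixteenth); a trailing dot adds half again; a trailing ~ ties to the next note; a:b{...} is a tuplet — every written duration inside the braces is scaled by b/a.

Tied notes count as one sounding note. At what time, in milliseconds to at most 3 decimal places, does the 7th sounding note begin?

1. 0.0ms @ 0 + 118.227ms (2/7)
2. 118.227ms @ 2/7 + 118.227ms (2/7)
3. 236.453ms @ 4/7 + 118.227ms (2/7)
4. 354.68ms @ 6/7 + 118.227ms (2/7)
5. 472.906ms @ 8/7 + 118.227ms (2/7)
6. 591.133ms @ 10/7 + 118.227ms (2/7)
7. 709.36ms @ 12/7 + 118.227ms (2/7)

note 7 onset = 12/7b = 709.36ms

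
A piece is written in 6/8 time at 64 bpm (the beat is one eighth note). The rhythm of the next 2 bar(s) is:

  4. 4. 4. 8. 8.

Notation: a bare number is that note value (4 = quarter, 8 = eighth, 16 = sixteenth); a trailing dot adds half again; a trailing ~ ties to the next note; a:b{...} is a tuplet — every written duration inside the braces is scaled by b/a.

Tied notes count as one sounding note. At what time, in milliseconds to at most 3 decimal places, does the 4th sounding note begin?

1. 0.0ms @ 0 + 2812.5ms (3)
2. 2812.5ms @ 3 + 2812.5ms (3)
3. 5625.0ms @ 6 + 2812.5ms (3)
4. 8437.5ms @ 9 + 1406.25ms (3/2)
5. 9843.75ms @ 21/2 + 1406.25ms (3/2)

note 4 onset = 9b = 8437.5ms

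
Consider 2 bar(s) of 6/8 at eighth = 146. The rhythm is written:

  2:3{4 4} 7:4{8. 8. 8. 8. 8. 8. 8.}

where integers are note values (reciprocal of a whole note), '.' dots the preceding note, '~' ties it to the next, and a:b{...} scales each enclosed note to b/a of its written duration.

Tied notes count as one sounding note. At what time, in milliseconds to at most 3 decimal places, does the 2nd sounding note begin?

1. 0.0ms @ 0 + 1232.877ms (3)
2. 1232.877ms @ 3 + 1232.877ms (3)
3. 2465.753ms @ 6 + 352.25ms (6/7)
4. 2818.004ms @ 48/7 + 352.25ms (6/7)
5. 3170.254ms @ 54/7 + 352.25ms (6/7)
6. 3522.505ms @ 60/7 + 352.25ms (6/7)
7. 3874.755ms @ 66/7 + 352.25ms (6/7)
8. 4227.006ms @ 72/7 + 352.25ms (6/7)
9. 4579.256ms @ 78/7 + 352.25ms (6/7)

note 2 onset = 3b = 1232.877ms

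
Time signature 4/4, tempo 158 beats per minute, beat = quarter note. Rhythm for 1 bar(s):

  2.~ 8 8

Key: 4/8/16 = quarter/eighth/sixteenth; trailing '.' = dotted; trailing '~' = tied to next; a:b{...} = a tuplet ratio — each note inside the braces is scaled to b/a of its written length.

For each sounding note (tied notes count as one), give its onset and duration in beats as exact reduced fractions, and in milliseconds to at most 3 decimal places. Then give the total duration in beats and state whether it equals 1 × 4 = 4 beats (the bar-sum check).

1) 0.0ms=0b +1329.114ms=7/2b
2) 1329.114ms=7/2b +189.873ms=1/2b
Σ=4b of 4 (158bpm 4/4) — PASS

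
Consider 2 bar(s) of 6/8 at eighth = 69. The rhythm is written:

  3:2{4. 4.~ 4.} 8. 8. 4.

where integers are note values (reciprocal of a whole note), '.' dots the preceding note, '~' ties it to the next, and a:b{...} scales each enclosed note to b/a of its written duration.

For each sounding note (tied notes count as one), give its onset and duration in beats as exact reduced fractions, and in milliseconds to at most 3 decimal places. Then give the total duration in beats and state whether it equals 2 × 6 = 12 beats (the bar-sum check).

1) 0.0ms=0b +1739.13ms=2b
2) 1739.13ms=2b +3478.261ms=4b
3) 5217.391ms=6b +1304.348ms=3/2b
4) 6521.739ms=15/2b +1304.348ms=3/2b
5) 7826.087ms=9b +2608.696ms=3b
Σ=12b of 12 (69bpm 6/8) — PASS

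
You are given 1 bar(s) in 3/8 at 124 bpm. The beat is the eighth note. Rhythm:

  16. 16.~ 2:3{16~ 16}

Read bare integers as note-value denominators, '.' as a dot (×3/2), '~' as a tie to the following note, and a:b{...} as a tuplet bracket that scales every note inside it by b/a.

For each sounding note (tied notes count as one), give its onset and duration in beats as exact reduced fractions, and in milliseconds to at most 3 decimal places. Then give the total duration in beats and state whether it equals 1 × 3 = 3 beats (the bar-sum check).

1) 0.0ms=0b +362.903ms=3/4b
2) 362.903ms=3/4b +1088.71ms=9/4b
Σ=3b of 3 (124bpm 3/8) — PASS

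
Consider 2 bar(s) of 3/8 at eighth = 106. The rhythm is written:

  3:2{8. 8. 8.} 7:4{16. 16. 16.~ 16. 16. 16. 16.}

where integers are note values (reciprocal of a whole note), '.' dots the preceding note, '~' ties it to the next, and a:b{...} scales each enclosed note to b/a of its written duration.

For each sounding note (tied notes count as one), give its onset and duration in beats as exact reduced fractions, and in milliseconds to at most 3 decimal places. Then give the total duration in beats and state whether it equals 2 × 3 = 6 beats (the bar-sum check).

1) 0.0ms=0b +566.038ms=1b
2) 566.038ms=1b +566.038ms=1b
3) 1132.075ms=2b +566.038ms=1b
4) 1698.113ms=3b +242.588ms=3/7b
5) 1940.701ms=24/7b +242.588ms=3/7b
6) 2183.288ms=27/7b +485.175ms=6/7b
7) 2668.464ms=33/7b +242.588ms=3/7b
8) 2911.051ms=36/7b +242.588ms=3/7b
9) 3153.639ms=39/7b +242.588ms=3/7b
Σ=6b of 6 (106bpm 3/8) — PASS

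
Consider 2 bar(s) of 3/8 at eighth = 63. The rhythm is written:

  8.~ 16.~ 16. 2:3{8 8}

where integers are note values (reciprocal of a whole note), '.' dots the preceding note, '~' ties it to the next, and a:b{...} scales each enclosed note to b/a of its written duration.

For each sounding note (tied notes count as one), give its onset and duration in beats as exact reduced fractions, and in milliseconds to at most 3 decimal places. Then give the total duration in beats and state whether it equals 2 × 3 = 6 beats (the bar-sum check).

1) 0.0ms=0b +2857.143ms=3b
2) 2857.143ms=3b +1428.571ms=3/2b
3) 4285.714ms=9/2b +1428.571ms=3/2b
Σ=6b of 6 (63bpm 3/8) — PASS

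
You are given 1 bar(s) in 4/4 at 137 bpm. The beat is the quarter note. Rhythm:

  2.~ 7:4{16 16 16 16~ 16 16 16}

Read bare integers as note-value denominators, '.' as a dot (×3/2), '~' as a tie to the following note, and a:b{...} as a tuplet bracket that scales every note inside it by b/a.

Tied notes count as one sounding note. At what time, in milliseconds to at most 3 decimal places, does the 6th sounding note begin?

note 6 onset = 27/7b = 1689.26ms

1. 0.0ms @ 0 + 1376.434ms (22/7)
2. 1376.434ms @ 22/7 + 62.565ms (1/7)
3. 1438.999ms @ 23/7 + 62.565ms (1/7)
4. 1501.564ms @ 24/7 + 125.13ms (2/7)
5. 1626.694ms @ 26/7 + 62.565ms (1/7)
6. 1689.26ms @ 27/7 + 62.565ms (1/7)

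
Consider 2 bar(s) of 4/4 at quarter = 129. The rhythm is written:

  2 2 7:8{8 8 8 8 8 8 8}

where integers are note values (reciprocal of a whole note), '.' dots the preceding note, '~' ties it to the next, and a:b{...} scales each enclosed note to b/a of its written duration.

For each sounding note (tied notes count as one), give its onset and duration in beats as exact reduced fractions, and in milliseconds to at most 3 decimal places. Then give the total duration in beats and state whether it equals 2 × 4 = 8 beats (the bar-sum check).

1) 0.0ms=0b +930.233ms=2b
2) 930.233ms=2b +930.233ms=2b
3) 1860.465ms=4b +265.781ms=4/7b
4) 2126.246ms=32/7b +265.781ms=4/7b
5) 2392.027ms=36/7b +265.781ms=4/7b
6) 2657.807ms=40/7b +265.781ms=4/7b
7) 2923.588ms=44/7b +265.781ms=4/7b
8) 3189.369ms=48/7b +265.781ms=4/7b
9) 3455.15ms=52/7b +265.781ms=4/7b
Σ=8b of 8 (129bpm 4/4) — PASS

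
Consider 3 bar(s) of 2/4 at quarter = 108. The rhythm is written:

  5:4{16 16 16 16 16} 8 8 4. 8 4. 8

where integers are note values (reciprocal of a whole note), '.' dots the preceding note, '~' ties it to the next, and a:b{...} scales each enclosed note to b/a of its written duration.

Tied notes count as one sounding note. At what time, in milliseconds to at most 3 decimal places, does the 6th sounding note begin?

1. 0.0ms @ 0 + 111.111ms (1/5)
2. 111.111ms @ 1/5 + 111.111ms (1/5)
3. 222.222ms @ 2/5 + 111.111ms (1/5)
4. 333.333ms @ 3/5 + 111.111ms (1/5)
5. 444.444ms @ 4/5 + 111.111ms (1/5)
6. 555.556ms @ 1 + 277.778ms (1/2)
7. 833.333ms @ 3/2 + 277.778ms (1/2)
8. 1111.111ms @ 2 + 833.333ms (3/2)
9. 1944.444ms @ 7/2 + 277.778ms (1/2)
10. 2222.222ms @ 4 + 833.333ms (3/2)
11. 3055.556ms @ 11/2 + 277.778ms (1/2)

note 6 onset = 1b = 555.556ms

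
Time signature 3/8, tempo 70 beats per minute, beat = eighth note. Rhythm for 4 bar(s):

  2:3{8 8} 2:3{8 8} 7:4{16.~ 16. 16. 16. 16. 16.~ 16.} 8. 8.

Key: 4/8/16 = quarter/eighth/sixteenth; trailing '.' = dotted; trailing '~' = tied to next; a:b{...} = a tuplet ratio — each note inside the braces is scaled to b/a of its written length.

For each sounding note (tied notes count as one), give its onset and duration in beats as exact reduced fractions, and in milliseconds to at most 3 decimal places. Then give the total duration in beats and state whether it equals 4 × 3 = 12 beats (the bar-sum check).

1) 0.0ms=0b +1285.714ms=3/2b
2) 1285.714ms=3/2b +1285.714ms=3/2b
3) 2571.429ms=3b +1285.714ms=3/2b
4) 3857.143ms=9/2b +1285.714ms=3/2b
5) 5142.857ms=6b +734.694ms=6/7b
6) 5877.551ms=48/7b +367.347ms=3/7b
7) 6244.898ms=51/7b +367.347ms=3/7b
8) 6612.245ms=54/7b +367.347ms=3/7b
9) 6979.592ms=57/7b +734.694ms=6/7b
10) 7714.286ms=9b +1285.714ms=3/2b
11) 9000.0ms=21/2b +1285.714ms=3/2b
Σ=12b of 12 (70bpm 3/8) — PASS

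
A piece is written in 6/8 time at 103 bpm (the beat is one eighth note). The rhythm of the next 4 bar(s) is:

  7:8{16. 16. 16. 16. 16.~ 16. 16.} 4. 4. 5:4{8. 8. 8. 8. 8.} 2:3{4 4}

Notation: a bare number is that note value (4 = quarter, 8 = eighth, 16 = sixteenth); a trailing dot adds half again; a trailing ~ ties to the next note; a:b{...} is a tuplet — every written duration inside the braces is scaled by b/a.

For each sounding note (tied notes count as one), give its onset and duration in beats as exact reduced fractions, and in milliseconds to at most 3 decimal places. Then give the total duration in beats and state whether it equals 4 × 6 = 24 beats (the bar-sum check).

1) 0.0ms=0b +499.307ms=6/7b
2) 499.307ms=6/7b +499.307ms=6/7b
3) 998.613ms=12/7b +499.307ms=6/7b
4) 1497.92ms=18/7b +499.307ms=6/7b
5) 1997.226ms=24/7b +998.613ms=12/7b
6) 2995.839ms=36/7b +499.307ms=6/7b
7) 3495.146ms=6b +1747.573ms=3b
8) 5242.718ms=9b +1747.573ms=3b
9) 6990.291ms=12b +699.029ms=6/5b
10) 7689.32ms=66/5b +699.029ms=6/5b
11) 8388.35ms=72/5b +699.029ms=6/5b
12) 9087.379ms=78/5b +699.029ms=6/5b
13) 9786.408ms=84/5b +699.029ms=6/5b
14) 10485.437ms=18b +1747.573ms=3b
15) 12233.01ms=21b +1747.573ms=3b
Σ=24b of 24 (103bpm 6/8) — PASS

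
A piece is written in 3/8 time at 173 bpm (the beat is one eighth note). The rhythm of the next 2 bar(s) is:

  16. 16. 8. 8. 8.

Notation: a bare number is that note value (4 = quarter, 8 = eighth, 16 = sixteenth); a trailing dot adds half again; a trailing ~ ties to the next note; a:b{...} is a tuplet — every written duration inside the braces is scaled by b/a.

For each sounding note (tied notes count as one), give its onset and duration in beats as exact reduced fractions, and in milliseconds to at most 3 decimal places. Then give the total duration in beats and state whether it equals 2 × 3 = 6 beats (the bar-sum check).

1) 0.0ms=0b +260.116ms=3/4b
2) 260.116ms=3/4b +260.116ms=3/4b
3) 520.231ms=3/2b +520.231ms=3/2b
4) 1040.462ms=3b +520.231ms=3/2b
5) 1560.694ms=9/2b +520.231ms=3/2b
Σ=6b of 6 (173bpm 3/8) — PASS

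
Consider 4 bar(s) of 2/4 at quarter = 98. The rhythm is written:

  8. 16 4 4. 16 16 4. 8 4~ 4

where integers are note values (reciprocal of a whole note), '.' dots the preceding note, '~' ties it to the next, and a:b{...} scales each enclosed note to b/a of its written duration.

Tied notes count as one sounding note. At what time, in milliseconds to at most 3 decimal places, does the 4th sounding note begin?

1. 0.0ms @ 0 + 459.184ms (3/4)
2. 459.184ms @ 3/4 + 153.061ms (1/4)
3. 612.245ms @ 1 + 612.245ms (1)
4. 1224.49ms @ 2 + 918.367ms (3/2)
5. 2142.857ms @ 7/2 + 153.061ms (1/4)
6. 2295.918ms @ 15/4 + 153.061ms (1/4)
7. 2448.98ms @ 4 + 918.367ms (3/2)
8. 3367.347ms @ 11/2 + 306.122ms (1/2)
9. 3673.469ms @ 6 + 1224.49ms (2)

note 4 onset = 2b = 1224.49ms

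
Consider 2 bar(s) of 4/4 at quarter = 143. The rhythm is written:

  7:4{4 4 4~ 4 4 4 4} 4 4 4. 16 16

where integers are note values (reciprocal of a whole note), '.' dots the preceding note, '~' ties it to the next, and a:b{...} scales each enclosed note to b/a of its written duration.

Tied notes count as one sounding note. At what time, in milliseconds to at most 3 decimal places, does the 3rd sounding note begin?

1. 0.0ms @ 0 + 239.76ms (4/7)
2. 239.76ms @ 4/7 + 239.76ms (4/7)
3. 479.52ms @ 8/7 + 479.52ms (8/7)
4. 959.041ms @ 16/7 + 239.76ms (4/7)
5. 1198.801ms @ 20/7 + 239.76ms (4/7)
6. 1438.561ms @ 24/7 + 239.76ms (4/7)
7. 1678.322ms @ 4 + 419.58ms (1)
8. 2097.902ms @ 5 + 419.58ms (1)
9. 2517.483ms @ 6 + 629.371ms (3/2)
10. 3146.853ms @ 15/2 + 104.895ms (1/4)
11. 3251.748ms @ 31/4 + 104.895ms (1/4)

note 3 onset = 8/7b = 479.52ms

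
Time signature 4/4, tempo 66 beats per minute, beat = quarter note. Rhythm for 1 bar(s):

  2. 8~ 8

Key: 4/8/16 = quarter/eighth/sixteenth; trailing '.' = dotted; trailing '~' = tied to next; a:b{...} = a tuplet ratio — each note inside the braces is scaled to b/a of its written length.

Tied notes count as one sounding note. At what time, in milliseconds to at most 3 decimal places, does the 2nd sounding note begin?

1. 0.0ms @ 0 + 2727.273ms (3)
2. 2727.273ms @ 3 + 909.091ms (1)

note 2 onset = 3b = 2727.273ms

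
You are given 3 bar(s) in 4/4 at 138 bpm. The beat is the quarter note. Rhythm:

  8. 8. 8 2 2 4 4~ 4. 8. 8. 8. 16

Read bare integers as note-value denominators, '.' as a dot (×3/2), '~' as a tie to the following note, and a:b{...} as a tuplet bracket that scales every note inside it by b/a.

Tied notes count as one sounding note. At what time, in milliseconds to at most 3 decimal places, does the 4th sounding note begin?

note 4 onset = 2b = 869.565ms

1. 0.0ms @ 0 + 326.087ms (3/4)
2. 326.087ms @ 3/4 + 326.087ms (3/4)
3. 652.174ms @ 3/2 + 217.391ms (1/2)
4. 869.565ms @ 2 + 869.565ms (2)
5. 1739.13ms @ 4 + 869.565ms (2)
6. 2608.696ms @ 6 + 434.783ms (1)
7. 3043.478ms @ 7 + 1086.957ms (5/2)
8. 4130.435ms @ 19/2 + 326.087ms (3/4)
9. 4456.522ms @ 41/4 + 326.087ms (3/4)
10. 4782.609ms @ 11 + 326.087ms (3/4)
11. 5108.696ms @ 47/4 + 108.696ms (1/4)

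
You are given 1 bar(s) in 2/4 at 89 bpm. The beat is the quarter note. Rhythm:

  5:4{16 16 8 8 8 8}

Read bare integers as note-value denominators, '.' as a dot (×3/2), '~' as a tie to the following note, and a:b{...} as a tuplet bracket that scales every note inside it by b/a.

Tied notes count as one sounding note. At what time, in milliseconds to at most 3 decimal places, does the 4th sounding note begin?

1. 0.0ms @ 0 + 134.831ms (1/5)
2. 134.831ms @ 1/5 + 134.831ms (1/5)
3. 269.663ms @ 2/5 + 269.663ms (2/5)
4. 539.326ms @ 4/5 + 269.663ms (2/5)
5. 808.989ms @ 6/5 + 269.663ms (2/5)
6. 1078.652ms @ 8/5 + 269.663ms (2/5)

note 4 onset = 4/5b = 539.326ms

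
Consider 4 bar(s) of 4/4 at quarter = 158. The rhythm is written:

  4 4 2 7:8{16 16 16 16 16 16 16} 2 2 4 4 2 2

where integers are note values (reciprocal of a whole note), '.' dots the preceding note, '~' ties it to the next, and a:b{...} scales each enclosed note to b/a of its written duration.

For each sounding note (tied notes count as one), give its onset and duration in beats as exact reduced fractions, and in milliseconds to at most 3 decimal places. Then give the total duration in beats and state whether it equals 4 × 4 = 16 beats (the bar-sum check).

1) 0.0ms=0b +379.747ms=1b
2) 379.747ms=1b +379.747ms=1b
3) 759.494ms=2b +759.494ms=2b
4) 1518.987ms=4b +108.499ms=2/7b
5) 1627.486ms=30/7b +108.499ms=2/7b
6) 1735.986ms=32/7b +108.499ms=2/7b
7) 1844.485ms=34/7b +108.499ms=2/7b
8) 1952.984ms=36/7b +108.499ms=2/7b
9) 2061.483ms=38/7b +108.499ms=2/7b
10) 2169.982ms=40/7b +108.499ms=2/7b
11) 2278.481ms=6b +759.494ms=2b
12) 3037.975ms=8b +759.494ms=2b
13) 3797.468ms=10b +379.747ms=1b
14) 4177.215ms=11b +379.747ms=1b
15) 4556.962ms=12b +759.494ms=2b
16) 5316.456ms=14b +759.494ms=2b
Σ=16b of 16 (158bpm 4/4) — PASS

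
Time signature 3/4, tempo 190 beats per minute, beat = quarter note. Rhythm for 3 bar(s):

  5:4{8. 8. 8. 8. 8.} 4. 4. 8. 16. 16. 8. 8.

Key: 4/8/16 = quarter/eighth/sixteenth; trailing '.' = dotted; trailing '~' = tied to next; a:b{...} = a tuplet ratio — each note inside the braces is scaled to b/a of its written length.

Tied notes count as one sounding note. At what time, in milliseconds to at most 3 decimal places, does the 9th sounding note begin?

note 9 onset = 27/4b = 2131.579ms

1. 0.0ms @ 0 + 189.474ms (3/5)
2. 189.474ms @ 3/5 + 189.474ms (3/5)
3. 378.947ms @ 6/5 + 189.474ms (3/5)
4. 568.421ms @ 9/5 + 189.474ms (3/5)
5. 757.895ms @ 12/5 + 189.474ms (3/5)
6. 947.368ms @ 3 + 473.684ms (3/2)
7. 1421.053ms @ 9/2 + 473.684ms (3/2)
8. 1894.737ms @ 6 + 236.842ms (3/4)
9. 2131.579ms @ 27/4 + 118.421ms (3/8)
10. 2250.0ms @ 57/8 + 118.421ms (3/8)
11. 2368.421ms @ 15/2 + 236.842ms (3/4)
12. 2605.263ms @ 33/4 + 236.842ms (3/4)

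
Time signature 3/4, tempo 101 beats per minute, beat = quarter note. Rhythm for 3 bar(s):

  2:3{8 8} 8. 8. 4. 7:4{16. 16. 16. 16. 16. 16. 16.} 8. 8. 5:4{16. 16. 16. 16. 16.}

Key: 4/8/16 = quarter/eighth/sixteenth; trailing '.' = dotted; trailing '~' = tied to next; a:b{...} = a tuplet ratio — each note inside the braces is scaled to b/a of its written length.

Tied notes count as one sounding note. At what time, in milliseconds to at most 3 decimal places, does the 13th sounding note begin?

1. 0.0ms @ 0 + 445.545ms (3/4)
2. 445.545ms @ 3/4 + 445.545ms (3/4)
3. 891.089ms @ 3/2 + 445.545ms (3/4)
4. 1336.634ms @ 9/4 + 445.545ms (3/4)
5. 1782.178ms @ 3 + 891.089ms (3/2)
6. 2673.267ms @ 9/2 + 127.298ms (3/14)
7. 2800.566ms @ 33/7 + 127.298ms (3/14)
8. 2927.864ms @ 69/14 + 127.298ms (3/14)
9. 3055.163ms @ 36/7 + 127.298ms (3/14)
10. 3182.461ms @ 75/14 + 127.298ms (3/14)
11. 3309.76ms @ 39/7 + 127.298ms (3/14)
12. 3437.058ms @ 81/14 + 127.298ms (3/14)
13. 3564.356ms @ 6 + 445.545ms (3/4)
14. 4009.901ms @ 27/4 + 445.545ms (3/4)
15. 4455.446ms @ 15/2 + 178.218ms (3/10)
16. 4633.663ms @ 39/5 + 178.218ms (3/10)
17. 4811.881ms @ 81/10 + 178.218ms (3/10)
18. 4990.099ms @ 42/5 + 178.218ms (3/10)
19. 5168.317ms @ 87/10 + 178.218ms (3/10)

note 13 onset = 6b = 3564.356ms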